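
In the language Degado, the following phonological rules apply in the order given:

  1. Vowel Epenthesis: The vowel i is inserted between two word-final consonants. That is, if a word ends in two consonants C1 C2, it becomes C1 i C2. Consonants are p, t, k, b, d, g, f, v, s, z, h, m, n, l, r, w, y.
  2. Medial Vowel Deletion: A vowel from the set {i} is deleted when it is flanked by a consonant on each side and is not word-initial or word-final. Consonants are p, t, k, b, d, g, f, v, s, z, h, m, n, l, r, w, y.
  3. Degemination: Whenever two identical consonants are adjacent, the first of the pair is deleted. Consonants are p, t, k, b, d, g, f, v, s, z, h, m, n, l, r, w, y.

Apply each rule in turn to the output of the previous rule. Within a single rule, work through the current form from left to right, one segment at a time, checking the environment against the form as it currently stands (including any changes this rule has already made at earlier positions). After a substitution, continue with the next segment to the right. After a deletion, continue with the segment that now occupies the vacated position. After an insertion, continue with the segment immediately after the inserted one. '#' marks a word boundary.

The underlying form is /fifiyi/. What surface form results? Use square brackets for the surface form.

1 Vowel Epenthesis: no change — [fifiyi]
2 Medial Vowel Deletion: [fifiyi] → [ffyi]
3 Degemination: [ffyi] → [fyi]

[fyi]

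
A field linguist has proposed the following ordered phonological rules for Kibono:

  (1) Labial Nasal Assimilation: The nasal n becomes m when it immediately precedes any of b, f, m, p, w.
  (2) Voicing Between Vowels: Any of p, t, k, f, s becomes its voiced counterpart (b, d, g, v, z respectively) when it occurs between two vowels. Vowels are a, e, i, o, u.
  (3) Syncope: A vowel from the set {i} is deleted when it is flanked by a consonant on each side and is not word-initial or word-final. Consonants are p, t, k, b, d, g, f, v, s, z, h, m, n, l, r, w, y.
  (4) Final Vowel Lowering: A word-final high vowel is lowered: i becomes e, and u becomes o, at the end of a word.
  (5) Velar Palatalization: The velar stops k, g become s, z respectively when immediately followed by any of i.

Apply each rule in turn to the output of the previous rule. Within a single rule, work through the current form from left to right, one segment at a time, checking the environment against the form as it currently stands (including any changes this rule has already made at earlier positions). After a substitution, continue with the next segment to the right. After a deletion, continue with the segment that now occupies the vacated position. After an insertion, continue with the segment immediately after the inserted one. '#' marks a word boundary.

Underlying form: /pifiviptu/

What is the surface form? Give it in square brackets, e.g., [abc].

(1) Labial Nasal Assimilation: no change — [pifiviptu]
(2) Voicing Between Vowels: [pifiviptu] → [piviviptu]
(3) Syncope: [piviviptu] → [pvvptu]
(4) Final Vowel Lowering: [pvvptu] → [pvvpto]
(5) Velar Palatalization: no change — [pvvpto]

[pvvpto]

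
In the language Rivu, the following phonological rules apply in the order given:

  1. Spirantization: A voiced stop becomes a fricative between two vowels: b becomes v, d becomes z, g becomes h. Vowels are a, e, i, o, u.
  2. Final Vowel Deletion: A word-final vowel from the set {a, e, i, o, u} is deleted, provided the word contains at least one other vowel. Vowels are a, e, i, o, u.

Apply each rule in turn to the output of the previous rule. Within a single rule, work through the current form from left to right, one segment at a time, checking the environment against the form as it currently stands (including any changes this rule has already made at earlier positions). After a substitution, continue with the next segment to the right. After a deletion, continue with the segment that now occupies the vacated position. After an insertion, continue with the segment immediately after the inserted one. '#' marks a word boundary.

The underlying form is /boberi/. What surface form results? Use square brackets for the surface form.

[bover]

1 Spirantization: [boberi] → [boveri]
2 Final Vowel Deletion: [boveri] → [bover]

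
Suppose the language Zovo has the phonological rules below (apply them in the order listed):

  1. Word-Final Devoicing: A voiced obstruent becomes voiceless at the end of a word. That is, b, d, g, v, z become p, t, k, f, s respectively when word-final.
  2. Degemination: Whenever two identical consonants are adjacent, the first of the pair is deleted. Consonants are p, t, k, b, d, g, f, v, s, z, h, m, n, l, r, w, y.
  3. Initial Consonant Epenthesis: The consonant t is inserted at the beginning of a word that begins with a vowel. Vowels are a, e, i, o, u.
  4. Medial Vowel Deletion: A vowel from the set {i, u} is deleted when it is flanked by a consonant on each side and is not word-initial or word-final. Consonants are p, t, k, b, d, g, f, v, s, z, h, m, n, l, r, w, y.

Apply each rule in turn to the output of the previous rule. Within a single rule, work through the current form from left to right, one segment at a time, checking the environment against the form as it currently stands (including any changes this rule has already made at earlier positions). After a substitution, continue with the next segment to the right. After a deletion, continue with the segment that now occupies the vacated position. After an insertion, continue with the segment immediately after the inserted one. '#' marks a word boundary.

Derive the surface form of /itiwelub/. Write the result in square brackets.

[ttwelp]

1 Word-Final Devoicing: [itiwelub] → [itiwelup]
2 Degemination: no change — [itiwelup]
3 Initial Consonant Epenthesis: [itiwelup] → [titiwelup]
4 Medial Vowel Deletion: [titiwelup] → [ttwelp]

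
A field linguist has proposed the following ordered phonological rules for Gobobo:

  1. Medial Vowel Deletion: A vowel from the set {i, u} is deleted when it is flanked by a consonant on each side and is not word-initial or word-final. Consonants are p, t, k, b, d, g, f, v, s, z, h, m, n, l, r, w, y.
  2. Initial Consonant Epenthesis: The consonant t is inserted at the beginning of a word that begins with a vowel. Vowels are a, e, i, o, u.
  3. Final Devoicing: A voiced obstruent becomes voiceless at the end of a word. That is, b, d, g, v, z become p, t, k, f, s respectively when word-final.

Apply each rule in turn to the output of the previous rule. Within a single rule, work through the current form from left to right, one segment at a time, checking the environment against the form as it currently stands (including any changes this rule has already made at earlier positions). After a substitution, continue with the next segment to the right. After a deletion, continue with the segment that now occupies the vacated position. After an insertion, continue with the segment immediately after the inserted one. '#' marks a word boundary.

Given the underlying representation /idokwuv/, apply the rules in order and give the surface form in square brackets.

1 Medial Vowel Deletion: [idokwuv] → [idokwv]
2 Initial Consonant Epenthesis: [idokwv] → [tidokwv]
3 Final Devoicing: [tidokwv] → [tidokwf]

[tidokwf]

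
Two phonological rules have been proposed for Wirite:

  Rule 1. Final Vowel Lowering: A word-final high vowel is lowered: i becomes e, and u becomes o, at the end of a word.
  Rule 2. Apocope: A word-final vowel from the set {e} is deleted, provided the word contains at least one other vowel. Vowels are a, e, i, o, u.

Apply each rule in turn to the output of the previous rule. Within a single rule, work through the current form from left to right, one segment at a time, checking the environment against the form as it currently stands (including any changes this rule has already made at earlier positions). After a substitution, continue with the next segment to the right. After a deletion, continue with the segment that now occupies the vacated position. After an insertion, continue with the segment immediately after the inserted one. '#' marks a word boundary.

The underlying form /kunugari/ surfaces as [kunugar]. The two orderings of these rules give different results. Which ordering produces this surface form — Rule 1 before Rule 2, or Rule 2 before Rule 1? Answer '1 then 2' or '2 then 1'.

Order 1 then 2:
  1 Final Vowel Lowering: [kunugari] → [kunugare]
  2 Apocope: [kunugare] → [kunugar]
  result: [kunugar]
Order 2 then 1:
  2 Apocope: no change — [kunugari]
  1 Final Vowel Lowering: [kunugari] → [kunugare]
  result: [kunugare]

1 then 2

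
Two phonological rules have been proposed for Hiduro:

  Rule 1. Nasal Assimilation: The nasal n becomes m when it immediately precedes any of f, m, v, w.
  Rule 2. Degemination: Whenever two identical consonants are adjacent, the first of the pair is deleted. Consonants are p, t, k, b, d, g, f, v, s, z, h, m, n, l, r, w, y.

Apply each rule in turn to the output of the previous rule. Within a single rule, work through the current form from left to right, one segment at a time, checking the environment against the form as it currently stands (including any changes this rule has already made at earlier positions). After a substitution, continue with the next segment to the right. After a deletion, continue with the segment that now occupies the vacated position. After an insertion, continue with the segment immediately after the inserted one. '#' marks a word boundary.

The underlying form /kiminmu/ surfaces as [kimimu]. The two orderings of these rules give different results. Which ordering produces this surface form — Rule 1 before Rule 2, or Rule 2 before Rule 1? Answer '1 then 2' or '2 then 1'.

1 then 2

Order 1 then 2:
  1 Nasal Assimilation: [kiminmu] → [kimimmu]
  2 Degemination: [kimimmu] → [kimimu]
  result: [kimimu]
Order 2 then 1:
  2 Degemination: no change — [kiminmu]
  1 Nasal Assimilation: [kiminmu] → [kimimmu]
  result: [kimimmu]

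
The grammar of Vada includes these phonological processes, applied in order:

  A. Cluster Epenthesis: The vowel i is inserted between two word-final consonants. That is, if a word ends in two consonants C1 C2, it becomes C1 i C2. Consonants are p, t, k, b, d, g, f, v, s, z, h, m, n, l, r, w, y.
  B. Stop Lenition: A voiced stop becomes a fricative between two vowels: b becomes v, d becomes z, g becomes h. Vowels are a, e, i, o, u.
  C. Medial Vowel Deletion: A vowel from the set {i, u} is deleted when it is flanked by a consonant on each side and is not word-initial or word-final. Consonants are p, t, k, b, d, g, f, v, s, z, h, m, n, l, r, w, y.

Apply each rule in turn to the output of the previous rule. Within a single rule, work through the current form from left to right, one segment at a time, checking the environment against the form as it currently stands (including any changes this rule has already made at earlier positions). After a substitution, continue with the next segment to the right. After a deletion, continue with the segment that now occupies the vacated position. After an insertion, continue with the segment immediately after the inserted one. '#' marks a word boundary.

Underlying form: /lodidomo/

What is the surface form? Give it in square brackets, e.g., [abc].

[lozzomo]

A Cluster Epenthesis: no change — [lodidomo]
B Stop Lenition: [lodidomo] → [lozizomo]
C Medial Vowel Deletion: [lozizomo] → [lozzomo]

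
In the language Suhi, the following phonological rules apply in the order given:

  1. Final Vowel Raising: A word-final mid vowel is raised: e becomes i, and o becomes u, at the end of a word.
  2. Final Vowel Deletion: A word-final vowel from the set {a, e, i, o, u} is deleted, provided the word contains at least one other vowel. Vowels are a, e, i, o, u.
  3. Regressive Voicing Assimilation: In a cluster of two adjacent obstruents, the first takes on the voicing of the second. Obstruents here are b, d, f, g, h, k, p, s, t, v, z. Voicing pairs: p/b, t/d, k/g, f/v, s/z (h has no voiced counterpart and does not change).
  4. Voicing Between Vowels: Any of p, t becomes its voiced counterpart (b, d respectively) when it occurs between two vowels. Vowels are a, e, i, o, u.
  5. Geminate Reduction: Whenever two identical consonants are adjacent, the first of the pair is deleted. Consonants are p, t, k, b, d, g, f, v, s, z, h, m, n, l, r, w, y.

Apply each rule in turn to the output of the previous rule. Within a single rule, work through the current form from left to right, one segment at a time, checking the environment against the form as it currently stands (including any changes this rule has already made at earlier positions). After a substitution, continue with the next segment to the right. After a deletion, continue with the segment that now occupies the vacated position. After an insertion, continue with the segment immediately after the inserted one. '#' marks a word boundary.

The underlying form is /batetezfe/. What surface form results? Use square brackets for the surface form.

[badedesf]

1 Final Vowel Raising: [batetezfe] → [batetezfi]
2 Final Vowel Deletion: [batetezfi] → [batetezf]
3 Regressive Voicing Assimilation: [batetezf] → [batetesf]
4 Voicing Between Vowels: [batetesf] → [badedesf]
5 Geminate Reduction: no change — [badedesf]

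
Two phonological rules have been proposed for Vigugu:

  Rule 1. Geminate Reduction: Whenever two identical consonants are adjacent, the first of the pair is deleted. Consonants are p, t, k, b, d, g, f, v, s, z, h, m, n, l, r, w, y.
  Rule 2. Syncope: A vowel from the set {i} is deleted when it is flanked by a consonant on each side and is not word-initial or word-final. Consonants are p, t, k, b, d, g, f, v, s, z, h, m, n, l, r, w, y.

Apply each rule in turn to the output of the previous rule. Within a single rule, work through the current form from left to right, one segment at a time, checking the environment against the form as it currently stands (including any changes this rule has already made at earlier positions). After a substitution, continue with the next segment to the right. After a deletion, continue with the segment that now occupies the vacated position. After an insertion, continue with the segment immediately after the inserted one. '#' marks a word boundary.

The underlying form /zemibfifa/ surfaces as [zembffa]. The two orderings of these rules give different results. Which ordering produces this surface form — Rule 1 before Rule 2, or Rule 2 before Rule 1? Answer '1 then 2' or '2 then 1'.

Order 1 then 2:
  1 Geminate Reduction: no change — [zemibfifa]
  2 Syncope: [zemibfifa] → [zembffa]
  result: [zembffa]
Order 2 then 1:
  2 Syncope: [zemibfifa] → [zembffa]
  1 Geminate Reduction: [zembffa] → [zembfa]
  result: [zembfa]

1 then 2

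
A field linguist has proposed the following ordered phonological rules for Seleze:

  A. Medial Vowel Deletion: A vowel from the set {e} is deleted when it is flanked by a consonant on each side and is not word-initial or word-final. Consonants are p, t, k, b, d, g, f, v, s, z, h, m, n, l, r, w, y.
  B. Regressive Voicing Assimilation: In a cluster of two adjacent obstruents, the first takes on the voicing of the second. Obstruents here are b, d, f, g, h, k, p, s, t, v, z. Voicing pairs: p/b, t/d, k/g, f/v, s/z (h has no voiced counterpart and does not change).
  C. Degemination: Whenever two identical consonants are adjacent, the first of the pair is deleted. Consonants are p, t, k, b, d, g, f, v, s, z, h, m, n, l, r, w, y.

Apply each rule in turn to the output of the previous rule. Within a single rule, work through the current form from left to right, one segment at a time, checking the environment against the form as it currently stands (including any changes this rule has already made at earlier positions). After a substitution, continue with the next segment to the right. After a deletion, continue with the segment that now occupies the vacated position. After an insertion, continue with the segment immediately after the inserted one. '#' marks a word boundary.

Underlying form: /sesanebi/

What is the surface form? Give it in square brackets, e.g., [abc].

[sanbi]

A Medial Vowel Deletion: [sesanebi] → [ssanbi]
B Regressive Voicing Assimilation: no change — [ssanbi]
C Degemination: [ssanbi] → [sanbi]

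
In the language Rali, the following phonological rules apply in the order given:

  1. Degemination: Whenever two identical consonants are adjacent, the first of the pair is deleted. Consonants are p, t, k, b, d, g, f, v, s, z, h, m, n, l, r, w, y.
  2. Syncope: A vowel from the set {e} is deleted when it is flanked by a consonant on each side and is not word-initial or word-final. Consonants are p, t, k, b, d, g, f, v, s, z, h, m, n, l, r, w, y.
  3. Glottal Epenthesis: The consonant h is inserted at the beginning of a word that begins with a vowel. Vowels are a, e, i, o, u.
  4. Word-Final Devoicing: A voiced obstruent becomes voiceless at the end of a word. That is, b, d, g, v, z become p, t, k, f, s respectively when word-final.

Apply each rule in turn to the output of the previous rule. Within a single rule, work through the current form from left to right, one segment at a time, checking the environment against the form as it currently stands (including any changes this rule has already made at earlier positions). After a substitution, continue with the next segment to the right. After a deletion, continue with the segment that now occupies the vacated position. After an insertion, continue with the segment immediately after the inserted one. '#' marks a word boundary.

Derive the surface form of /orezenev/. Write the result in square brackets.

[horznf]

1 Degemination: no change — [orezenev]
2 Syncope: [orezenev] → [orznv]
3 Glottal Epenthesis: [orznv] → [horznv]
4 Word-Final Devoicing: [horznv] → [horznf]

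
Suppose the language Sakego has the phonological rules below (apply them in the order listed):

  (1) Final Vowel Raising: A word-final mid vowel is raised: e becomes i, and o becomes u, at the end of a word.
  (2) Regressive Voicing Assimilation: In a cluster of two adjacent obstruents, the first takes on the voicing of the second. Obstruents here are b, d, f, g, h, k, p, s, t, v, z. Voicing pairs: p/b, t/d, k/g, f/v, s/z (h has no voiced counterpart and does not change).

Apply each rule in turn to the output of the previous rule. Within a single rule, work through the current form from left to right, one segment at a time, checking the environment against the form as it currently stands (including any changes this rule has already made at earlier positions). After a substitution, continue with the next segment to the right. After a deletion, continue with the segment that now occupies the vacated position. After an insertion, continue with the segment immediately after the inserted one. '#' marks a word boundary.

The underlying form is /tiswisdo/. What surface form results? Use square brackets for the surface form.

[tiswizdu]

(1) Final Vowel Raising: [tiswisdo] → [tiswisdu]
(2) Regressive Voicing Assimilation: [tiswisdu] → [tiswizdu]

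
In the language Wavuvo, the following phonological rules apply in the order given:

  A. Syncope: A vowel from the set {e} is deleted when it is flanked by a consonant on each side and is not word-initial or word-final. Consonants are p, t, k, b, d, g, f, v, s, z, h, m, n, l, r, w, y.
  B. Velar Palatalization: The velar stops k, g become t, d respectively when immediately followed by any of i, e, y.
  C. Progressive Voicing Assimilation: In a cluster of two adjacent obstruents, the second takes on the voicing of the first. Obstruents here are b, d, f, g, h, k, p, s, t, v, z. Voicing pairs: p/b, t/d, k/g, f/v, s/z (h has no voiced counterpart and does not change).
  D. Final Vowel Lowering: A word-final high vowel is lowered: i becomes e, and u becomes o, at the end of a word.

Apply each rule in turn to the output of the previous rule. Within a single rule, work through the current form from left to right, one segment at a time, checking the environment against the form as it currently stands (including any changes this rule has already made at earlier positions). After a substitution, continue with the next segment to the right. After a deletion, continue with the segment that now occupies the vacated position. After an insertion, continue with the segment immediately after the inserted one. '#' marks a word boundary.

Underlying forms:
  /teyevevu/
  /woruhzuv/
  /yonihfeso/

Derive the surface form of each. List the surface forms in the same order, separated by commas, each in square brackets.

[tyvvo], [woruhsuv], [yonihfso]

/teyevevu/:
  A Syncope: [teyevevu] → [tyvvu]
  B Velar Palatalization: no change — [tyvvu]
  C Progressive Voicing Assimilation: no change — [tyvvu]
  D Final Vowel Lowering: [tyvvu] → [tyvvo]
/woruhzuv/:
  A Syncope: no change — [woruhzuv]
  B Velar Palatalization: no change — [woruhzuv]
  C Progressive Voicing Assimilation: [woruhzuv] → [woruhsuv]
  D Final Vowel Lowering: no change — [woruhsuv]
/yonihfeso/:
  A Syncope: [yonihfeso] → [yonihfso]
  B Velar Palatalization: no change — [yonihfso]
  C Progressive Voicing Assimilation: no change — [yonihfso]
  D Final Vowel Lowering: no change — [yonihfso]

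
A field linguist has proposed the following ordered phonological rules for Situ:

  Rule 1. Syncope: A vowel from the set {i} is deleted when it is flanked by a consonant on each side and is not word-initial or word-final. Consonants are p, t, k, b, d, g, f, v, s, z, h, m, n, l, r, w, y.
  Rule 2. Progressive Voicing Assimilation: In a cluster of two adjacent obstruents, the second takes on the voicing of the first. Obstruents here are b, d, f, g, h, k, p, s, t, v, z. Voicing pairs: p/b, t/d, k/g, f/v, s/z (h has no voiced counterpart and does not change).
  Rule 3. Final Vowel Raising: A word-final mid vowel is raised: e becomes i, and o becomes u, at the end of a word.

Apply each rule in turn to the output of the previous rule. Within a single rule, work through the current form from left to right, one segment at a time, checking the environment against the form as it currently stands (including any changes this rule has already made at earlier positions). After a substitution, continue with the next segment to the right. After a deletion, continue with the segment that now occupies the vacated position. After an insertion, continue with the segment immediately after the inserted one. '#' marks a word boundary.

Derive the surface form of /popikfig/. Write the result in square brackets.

Rule 1 Syncope: [popikfig] → [popkfg]
Rule 2 Progressive Voicing Assimilation: [popkfg] → [popkfk]
Rule 3 Final Vowel Raising: no change — [popkfk]

[popkfk]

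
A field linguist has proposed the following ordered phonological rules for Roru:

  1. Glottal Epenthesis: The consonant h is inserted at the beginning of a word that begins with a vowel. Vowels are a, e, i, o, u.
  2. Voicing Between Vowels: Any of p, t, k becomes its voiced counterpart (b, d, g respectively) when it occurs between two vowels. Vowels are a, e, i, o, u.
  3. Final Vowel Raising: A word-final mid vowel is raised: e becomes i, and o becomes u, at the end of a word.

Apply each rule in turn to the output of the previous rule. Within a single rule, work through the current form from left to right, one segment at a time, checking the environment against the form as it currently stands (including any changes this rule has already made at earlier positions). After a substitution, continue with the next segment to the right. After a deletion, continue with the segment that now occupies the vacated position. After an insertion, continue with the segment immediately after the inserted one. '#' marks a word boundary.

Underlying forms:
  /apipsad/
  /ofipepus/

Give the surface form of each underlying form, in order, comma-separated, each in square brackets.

[habipsad], [hofibebus]

/apipsad/:
  1 Glottal Epenthesis: [apipsad] → [hapipsad]
  2 Voicing Between Vowels: [hapipsad] → [habipsad]
  3 Final Vowel Raising: no change — [habipsad]
/ofipepus/:
  1 Glottal Epenthesis: [ofipepus] → [hofipepus]
  2 Voicing Between Vowels: [hofipepus] → [hofibebus]
  3 Final Vowel Raising: no change — [hofibebus]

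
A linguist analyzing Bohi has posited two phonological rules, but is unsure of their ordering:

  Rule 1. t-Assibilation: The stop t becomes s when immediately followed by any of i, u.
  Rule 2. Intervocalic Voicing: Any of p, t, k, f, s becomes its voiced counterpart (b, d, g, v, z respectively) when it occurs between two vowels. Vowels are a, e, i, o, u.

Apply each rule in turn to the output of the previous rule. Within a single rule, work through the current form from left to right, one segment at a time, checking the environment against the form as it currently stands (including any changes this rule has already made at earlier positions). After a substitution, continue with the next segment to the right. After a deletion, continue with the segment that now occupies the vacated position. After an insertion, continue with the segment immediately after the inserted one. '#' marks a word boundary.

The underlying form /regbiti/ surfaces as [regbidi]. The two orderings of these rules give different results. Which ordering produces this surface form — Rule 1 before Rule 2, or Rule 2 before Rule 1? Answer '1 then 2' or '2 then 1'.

Order 1 then 2:
  1 t-Assibilation: [regbiti] → [regbisi]
  2 Intervocalic Voicing: [regbisi] → [regbizi]
  result: [regbizi]
Order 2 then 1:
  2 Intervocalic Voicing: [regbiti] → [regbidi]
  1 t-Assibilation: no change — [regbidi]
  result: [regbidi]

2 then 1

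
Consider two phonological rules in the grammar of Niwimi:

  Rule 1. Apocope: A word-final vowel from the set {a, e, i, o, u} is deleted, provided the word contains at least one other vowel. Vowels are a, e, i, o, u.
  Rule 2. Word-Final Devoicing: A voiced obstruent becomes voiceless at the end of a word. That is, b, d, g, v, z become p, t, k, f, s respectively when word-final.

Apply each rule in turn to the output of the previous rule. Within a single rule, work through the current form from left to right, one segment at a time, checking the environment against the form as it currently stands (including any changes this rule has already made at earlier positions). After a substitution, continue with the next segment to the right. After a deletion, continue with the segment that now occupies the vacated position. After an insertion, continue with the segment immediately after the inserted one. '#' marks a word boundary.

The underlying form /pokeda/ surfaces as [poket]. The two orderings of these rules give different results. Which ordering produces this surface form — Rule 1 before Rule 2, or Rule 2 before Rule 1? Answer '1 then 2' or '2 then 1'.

Order 1 then 2:
  1 Apocope: [pokeda] → [poked]
  2 Word-Final Devoicing: [poked] → [poket]
  result: [poket]
Order 2 then 1:
  2 Word-Final Devoicing: no change — [pokeda]
  1 Apocope: [pokeda] → [poked]
  result: [poked]

1 then 2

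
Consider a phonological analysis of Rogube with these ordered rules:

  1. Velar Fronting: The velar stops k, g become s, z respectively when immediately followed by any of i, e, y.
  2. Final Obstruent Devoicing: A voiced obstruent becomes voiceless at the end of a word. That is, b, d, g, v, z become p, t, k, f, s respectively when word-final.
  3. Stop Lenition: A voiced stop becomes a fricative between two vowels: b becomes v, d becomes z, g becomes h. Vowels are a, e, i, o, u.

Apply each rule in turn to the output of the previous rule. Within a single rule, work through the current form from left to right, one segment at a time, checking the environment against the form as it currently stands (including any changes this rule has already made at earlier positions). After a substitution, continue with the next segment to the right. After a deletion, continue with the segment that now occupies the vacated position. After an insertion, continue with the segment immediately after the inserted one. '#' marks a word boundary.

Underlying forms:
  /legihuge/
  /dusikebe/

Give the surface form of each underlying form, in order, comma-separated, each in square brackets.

[lezihuze], [dusiseve]

/legihuge/:
  1 Velar Fronting: [legihuge] → [lezihuze]
  2 Final Obstruent Devoicing: no change — [lezihuze]
  3 Stop Lenition: no change — [lezihuze]
/dusikebe/:
  1 Velar Fronting: [dusikebe] → [dusisebe]
  2 Final Obstruent Devoicing: no change — [dusisebe]
  3 Stop Lenition: [dusisebe] → [dusiseve]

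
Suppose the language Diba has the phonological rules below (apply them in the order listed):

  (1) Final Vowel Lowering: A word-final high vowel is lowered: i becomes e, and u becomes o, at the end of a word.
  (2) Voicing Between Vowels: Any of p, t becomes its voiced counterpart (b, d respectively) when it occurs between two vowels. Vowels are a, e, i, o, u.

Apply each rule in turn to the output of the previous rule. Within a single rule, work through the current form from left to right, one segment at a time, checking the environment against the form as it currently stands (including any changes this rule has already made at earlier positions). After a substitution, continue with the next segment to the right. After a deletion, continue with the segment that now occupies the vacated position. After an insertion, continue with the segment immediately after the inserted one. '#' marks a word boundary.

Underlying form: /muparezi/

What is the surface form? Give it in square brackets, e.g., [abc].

[mubareze]

(1) Final Vowel Lowering: [muparezi] → [mupareze]
(2) Voicing Between Vowels: [mupareze] → [mubareze]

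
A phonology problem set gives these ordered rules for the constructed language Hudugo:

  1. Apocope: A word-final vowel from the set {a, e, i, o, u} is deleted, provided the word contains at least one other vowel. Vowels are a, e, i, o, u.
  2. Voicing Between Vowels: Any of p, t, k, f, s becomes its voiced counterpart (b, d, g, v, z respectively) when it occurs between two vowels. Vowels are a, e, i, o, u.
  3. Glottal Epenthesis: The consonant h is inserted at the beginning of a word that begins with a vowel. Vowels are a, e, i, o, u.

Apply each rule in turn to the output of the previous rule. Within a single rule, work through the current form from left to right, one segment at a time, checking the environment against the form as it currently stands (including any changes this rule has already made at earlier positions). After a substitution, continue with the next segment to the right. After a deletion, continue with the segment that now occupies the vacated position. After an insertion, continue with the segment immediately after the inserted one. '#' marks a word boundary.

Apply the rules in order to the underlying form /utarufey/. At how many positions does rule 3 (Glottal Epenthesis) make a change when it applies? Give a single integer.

1 Apocope: no change — [utarufey]
2 Voicing Between Vowels: [utarufey] → [udaruvey]
3 Glottal Epenthesis: [udaruvey] → [hudaruvey]
Rule 3 changed 1 position(s).

1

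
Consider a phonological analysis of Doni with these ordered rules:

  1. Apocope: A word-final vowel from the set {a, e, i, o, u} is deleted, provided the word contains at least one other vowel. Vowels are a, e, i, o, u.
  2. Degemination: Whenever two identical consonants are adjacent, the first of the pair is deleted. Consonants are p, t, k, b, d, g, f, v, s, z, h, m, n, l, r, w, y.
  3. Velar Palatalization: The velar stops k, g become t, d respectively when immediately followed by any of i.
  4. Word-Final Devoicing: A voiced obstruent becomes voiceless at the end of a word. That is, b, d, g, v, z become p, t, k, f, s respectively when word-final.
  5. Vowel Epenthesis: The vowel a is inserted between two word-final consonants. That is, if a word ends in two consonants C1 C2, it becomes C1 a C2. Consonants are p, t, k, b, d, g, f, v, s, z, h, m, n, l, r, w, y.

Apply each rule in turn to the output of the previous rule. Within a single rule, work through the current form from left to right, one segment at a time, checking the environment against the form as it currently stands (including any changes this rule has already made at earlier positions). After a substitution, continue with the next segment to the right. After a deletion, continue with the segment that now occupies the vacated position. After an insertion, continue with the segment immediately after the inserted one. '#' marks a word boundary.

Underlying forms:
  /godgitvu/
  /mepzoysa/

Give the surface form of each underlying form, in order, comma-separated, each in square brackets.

[godditaf], [mepzoyas]

/godgitvu/:
  1 Apocope: [godgitvu] → [godgitv]
  2 Degemination: no change — [godgitv]
  3 Velar Palatalization: [godgitv] → [godditv]
  4 Word-Final Devoicing: [godditv] → [godditf]
  5 Vowel Epenthesis: [godditf] → [godditaf]
/mepzoysa/:
  1 Apocope: [mepzoysa] → [mepzoys]
  2 Degemination: no change — [mepzoys]
  3 Velar Palatalization: no change — [mepzoys]
  4 Word-Final Devoicing: no change — [mepzoys]
  5 Vowel Epenthesis: [mepzoys] → [mepzoyas]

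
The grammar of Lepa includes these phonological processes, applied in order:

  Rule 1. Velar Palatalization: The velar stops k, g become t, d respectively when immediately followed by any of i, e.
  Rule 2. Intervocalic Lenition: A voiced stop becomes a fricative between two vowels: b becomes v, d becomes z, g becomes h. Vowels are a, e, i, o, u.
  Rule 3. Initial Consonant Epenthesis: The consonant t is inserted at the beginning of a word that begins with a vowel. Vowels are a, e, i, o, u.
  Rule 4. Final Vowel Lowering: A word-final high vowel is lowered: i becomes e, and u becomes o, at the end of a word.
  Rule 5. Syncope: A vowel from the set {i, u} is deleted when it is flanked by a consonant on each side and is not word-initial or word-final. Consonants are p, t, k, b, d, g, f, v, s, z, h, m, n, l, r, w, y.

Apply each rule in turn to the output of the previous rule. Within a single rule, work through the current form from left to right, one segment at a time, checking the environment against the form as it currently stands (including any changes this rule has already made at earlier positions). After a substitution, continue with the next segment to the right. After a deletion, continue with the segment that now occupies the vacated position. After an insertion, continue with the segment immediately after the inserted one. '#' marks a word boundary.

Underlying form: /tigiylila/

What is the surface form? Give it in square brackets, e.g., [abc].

[tzylla]

Rule 1 Velar Palatalization: [tigiylila] → [tidiylila]
Rule 2 Intervocalic Lenition: [tidiylila] → [tiziylila]
Rule 3 Initial Consonant Epenthesis: no change — [tiziylila]
Rule 4 Final Vowel Lowering: no change — [tiziylila]
Rule 5 Syncope: [tiziylila] → [tzylla]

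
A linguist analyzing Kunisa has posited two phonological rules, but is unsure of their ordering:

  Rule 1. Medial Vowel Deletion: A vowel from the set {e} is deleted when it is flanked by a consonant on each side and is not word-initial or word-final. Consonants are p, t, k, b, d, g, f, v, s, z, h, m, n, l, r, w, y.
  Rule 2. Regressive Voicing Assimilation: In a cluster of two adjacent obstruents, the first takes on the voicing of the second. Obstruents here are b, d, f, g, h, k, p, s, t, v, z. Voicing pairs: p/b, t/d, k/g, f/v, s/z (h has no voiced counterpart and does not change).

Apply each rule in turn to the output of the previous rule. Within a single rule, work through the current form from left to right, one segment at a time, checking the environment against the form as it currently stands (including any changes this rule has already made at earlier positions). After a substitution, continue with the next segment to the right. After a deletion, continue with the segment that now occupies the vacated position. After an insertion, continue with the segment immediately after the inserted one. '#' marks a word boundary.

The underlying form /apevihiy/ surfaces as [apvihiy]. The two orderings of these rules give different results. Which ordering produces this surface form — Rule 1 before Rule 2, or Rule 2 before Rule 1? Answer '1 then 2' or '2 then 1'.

Order 1 then 2:
  1 Medial Vowel Deletion: [apevihiy] → [apvihiy]
  2 Regressive Voicing Assimilation: [apvihiy] → [abvihiy]
  result: [abvihiy]
Order 2 then 1:
  2 Regressive Voicing Assimilation: no change — [apevihiy]
  1 Medial Vowel Deletion: [apevihiy] → [apvihiy]
  result: [apvihiy]

2 then 1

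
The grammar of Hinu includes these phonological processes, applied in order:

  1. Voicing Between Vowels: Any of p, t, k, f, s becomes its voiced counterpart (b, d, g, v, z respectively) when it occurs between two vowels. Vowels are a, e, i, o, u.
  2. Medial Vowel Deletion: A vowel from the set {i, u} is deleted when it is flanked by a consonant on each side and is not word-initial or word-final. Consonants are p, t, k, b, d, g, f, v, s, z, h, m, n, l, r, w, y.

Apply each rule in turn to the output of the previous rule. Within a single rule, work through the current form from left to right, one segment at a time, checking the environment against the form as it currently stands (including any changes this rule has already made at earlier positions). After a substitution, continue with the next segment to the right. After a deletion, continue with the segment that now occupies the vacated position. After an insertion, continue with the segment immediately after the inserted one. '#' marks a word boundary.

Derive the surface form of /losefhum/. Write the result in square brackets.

1 Voicing Between Vowels: [losefhum] → [lozefhum]
2 Medial Vowel Deletion: [lozefhum] → [lozefhm]

[lozefhm]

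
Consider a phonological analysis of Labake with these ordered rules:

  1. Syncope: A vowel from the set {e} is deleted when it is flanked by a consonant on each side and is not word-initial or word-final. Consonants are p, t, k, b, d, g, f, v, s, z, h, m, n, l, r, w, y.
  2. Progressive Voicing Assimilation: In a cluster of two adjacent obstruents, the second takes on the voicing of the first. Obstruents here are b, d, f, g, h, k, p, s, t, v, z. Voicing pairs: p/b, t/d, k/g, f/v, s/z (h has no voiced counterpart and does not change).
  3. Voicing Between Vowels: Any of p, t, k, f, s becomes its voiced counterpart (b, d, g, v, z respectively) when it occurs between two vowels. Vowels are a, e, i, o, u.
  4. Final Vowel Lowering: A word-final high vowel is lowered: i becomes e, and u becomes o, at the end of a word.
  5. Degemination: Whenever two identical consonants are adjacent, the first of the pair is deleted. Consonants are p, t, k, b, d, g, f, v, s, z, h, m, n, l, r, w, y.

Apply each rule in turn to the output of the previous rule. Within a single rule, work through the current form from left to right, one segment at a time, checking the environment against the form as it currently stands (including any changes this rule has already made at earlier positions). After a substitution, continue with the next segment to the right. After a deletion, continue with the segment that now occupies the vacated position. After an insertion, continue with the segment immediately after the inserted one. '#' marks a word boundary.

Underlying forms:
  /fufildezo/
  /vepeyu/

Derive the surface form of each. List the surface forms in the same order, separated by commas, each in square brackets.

[fuvildzo], [vbyo]

/fufildezo/:
  1 Syncope: [fufildezo] → [fufildzo]
  2 Progressive Voicing Assimilation: no change — [fufildzo]
  3 Voicing Between Vowels: [fufildzo] → [fuvildzo]
  4 Final Vowel Lowering: no change — [fuvildzo]
  5 Degemination: no change — [fuvildzo]
/vepeyu/:
  1 Syncope: [vepeyu] → [vpyu]
  2 Progressive Voicing Assimilation: [vpyu] → [vbyu]
  3 Voicing Between Vowels: no change — [vbyu]
  4 Final Vowel Lowering: [vbyu] → [vbyo]
  5 Degemination: no change — [vbyo]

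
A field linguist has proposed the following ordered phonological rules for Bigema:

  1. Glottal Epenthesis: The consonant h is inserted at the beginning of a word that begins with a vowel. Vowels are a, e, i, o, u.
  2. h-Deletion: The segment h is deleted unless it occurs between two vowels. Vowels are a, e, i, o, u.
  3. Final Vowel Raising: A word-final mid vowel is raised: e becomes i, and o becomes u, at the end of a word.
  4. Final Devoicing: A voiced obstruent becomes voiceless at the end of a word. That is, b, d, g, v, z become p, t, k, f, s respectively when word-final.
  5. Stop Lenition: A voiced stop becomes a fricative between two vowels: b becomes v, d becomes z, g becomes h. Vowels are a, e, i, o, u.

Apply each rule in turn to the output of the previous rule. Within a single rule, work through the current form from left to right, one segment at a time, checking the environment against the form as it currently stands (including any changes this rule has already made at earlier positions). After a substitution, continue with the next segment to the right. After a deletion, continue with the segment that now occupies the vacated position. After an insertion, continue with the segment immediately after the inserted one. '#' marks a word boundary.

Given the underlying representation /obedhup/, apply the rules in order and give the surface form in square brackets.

[ovezup]

1 Glottal Epenthesis: [obedhup] → [hobedhup]
2 h-Deletion: [hobedhup] → [obedup]
3 Final Vowel Raising: no change — [obedup]
4 Final Devoicing: no change — [obedup]
5 Stop Lenition: [obedup] → [ovezup]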